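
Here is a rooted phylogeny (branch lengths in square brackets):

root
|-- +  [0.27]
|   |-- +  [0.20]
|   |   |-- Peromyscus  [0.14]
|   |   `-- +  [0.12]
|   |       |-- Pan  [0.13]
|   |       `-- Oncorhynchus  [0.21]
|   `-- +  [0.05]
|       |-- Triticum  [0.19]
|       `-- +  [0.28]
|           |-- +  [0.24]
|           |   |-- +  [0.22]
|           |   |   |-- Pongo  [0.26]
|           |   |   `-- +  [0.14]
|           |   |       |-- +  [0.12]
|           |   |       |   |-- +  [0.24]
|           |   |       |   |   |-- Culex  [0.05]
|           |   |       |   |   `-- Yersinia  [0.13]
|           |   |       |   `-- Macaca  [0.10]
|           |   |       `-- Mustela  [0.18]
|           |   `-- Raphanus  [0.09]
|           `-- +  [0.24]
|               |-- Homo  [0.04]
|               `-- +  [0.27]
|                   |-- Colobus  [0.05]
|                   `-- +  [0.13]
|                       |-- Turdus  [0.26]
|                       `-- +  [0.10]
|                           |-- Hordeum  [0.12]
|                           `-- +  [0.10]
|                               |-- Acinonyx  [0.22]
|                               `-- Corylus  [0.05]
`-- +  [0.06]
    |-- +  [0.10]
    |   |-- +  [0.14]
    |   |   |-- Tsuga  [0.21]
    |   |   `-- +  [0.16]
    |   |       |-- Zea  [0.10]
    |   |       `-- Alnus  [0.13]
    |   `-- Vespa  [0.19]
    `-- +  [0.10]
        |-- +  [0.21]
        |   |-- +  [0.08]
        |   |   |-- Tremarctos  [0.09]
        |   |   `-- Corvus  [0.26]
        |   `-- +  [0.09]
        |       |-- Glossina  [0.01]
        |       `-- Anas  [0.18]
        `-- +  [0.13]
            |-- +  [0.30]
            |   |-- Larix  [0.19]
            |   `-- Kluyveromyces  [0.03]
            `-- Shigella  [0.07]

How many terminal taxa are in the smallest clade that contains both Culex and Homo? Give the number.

The MRCA of Culex and Homo is the node subtending (((Pongo,(((Culex,Yersinia),Macaca),Mustela)),Raphanus),(Homo,(Colobus,(Turdus,(Hordeum,(Acinonyx,Corylus)))))).
That clade contains 12 terminal taxa: Acinonyx, Colobus, Corylus, Culex, Homo, Hordeum, Macaca, Mustela, Pongo, Raphanus, Turdus, Yersinia.

12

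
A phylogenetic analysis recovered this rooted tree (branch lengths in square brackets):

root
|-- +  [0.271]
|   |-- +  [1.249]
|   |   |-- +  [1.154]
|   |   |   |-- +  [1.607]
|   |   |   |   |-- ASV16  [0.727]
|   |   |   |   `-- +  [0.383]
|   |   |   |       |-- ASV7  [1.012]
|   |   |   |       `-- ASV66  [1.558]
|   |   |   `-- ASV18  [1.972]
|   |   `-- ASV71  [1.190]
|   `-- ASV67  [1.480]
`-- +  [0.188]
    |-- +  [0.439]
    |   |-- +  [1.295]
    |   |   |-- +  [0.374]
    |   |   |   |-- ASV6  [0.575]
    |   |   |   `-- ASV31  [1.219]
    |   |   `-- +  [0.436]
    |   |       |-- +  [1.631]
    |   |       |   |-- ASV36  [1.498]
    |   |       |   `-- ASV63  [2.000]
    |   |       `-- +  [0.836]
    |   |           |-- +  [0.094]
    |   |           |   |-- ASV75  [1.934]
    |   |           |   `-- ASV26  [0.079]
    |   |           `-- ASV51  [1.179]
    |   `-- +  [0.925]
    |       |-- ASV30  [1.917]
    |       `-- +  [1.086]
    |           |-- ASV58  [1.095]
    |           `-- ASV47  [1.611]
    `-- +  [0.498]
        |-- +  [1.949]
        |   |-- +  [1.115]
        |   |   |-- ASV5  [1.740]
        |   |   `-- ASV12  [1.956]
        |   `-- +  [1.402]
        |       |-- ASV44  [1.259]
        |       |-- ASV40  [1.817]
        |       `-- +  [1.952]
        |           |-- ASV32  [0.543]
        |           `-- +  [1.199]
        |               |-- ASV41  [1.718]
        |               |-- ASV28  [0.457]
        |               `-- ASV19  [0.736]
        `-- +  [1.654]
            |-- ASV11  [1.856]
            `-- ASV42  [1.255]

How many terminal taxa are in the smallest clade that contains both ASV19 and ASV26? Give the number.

The MRCA of ASV19 and ASV26 is the node subtending ((((ASV6,ASV31),((ASV36,ASV63),((ASV75,ASV26),ASV51))),(ASV30,(ASV58,ASV47))),(((ASV5,ASV12),(ASV44,ASV40,(ASV32,(ASV41,ASV28,ASV19)))),(ASV11,ASV42))).
That clade contains 20 terminal taxa: ASV11, ASV12, ASV19, ASV26, ASV28, ASV30, ASV31, ASV32, ASV36, ASV40, ASV41, ASV42, ASV44, ASV47, ASV5, ASV51, ASV58, ASV6, ASV63, ASV75.

20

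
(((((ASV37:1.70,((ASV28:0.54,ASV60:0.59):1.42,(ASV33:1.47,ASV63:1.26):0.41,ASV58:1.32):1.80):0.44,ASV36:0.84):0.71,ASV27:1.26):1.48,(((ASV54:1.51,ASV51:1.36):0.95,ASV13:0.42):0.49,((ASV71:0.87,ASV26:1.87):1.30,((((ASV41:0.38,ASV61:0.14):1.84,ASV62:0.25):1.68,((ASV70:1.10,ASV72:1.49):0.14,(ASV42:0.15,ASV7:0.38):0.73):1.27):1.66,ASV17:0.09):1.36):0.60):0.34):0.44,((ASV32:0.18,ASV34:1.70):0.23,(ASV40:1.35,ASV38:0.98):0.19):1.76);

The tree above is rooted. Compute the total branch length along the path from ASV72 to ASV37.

The path runs ASV72 → … → MRCA → … → ASV37; the MRCA is the node subtending ((((ASV37,((ASV28,ASV60),(ASV33,ASV63),ASV58)),ASV36),ASV27),(((ASV54,ASV51),ASV13),((ASV71,ASV26),((((ASV41,ASV61),ASV62),((ASV70,ASV72),(ASV42,ASV7))),ASV17)))).
Branch lengths along that path: 1.49 + 0.14 + 1.27 + 1.66 + 1.36 + 0.60 + 0.34 + 1.48 + 0.71 + 0.44 + 1.70 = 11.19.

11.19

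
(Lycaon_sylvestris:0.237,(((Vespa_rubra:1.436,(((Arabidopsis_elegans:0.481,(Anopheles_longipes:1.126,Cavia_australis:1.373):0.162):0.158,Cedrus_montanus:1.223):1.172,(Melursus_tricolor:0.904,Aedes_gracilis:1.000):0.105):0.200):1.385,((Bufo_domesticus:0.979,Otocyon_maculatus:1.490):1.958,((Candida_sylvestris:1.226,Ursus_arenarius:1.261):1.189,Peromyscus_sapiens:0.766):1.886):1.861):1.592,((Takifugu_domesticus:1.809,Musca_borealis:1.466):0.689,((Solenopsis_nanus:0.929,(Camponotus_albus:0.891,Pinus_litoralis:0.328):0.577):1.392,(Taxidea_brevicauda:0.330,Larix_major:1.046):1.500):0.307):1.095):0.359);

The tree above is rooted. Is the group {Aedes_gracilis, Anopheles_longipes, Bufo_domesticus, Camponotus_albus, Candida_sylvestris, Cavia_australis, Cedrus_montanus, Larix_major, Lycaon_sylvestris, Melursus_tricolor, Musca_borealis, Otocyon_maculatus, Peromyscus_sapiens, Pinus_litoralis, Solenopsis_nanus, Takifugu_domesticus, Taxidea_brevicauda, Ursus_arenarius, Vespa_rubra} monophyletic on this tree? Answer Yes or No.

The MRCA of the listed taxa is the root, so the smallest clade containing them is the whole tree.
That clade also contains Arabidopsis_elegans, which is not in the proposed group, so the group is not monophyletic.

No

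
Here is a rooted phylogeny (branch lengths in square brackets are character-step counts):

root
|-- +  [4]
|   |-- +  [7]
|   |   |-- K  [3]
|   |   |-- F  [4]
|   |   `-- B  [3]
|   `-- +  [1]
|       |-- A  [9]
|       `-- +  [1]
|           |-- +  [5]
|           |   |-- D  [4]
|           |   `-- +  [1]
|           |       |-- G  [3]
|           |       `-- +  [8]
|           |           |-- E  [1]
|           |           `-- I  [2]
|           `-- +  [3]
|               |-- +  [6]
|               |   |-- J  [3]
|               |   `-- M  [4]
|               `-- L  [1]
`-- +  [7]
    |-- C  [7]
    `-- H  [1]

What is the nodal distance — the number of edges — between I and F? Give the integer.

8

The MRCA of I and F is the node subtending ((K,F,B),(A,((D,(G,(E,I))),((J,M),L)))).
From I up to that node: 6 branches. From F up to the same node: 2 branches. Total: 6 + 2 = 8.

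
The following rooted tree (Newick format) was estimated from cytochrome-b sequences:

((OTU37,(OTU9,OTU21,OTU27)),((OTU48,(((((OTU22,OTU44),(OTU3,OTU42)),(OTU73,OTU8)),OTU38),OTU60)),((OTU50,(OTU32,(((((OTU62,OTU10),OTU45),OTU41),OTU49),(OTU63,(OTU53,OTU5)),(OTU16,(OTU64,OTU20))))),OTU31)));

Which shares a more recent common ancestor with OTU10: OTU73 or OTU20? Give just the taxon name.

OTU20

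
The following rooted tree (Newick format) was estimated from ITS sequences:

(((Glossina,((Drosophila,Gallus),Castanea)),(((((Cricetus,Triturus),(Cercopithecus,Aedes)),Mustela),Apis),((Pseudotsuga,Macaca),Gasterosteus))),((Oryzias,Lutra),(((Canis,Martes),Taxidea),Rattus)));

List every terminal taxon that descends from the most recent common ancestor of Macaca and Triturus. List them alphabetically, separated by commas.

Tracing Macaca: it sits inside (Pseudotsuga,Macaca).
Tracing Triturus: it sits inside (Cricetus,Triturus).
The smallest clade enclosing both is (((((Cricetus,Triturus),(Cercopithecus,Aedes)),Mustela),Apis),((Pseudotsuga,Macaca),Gasterosteus)); the answer is its 9 terminal taxa in alphabetical order.

Aedes, Apis, Cercopithecus, Cricetus, Gasterosteus, Macaca, Mustela, Pseudotsuga, Triturus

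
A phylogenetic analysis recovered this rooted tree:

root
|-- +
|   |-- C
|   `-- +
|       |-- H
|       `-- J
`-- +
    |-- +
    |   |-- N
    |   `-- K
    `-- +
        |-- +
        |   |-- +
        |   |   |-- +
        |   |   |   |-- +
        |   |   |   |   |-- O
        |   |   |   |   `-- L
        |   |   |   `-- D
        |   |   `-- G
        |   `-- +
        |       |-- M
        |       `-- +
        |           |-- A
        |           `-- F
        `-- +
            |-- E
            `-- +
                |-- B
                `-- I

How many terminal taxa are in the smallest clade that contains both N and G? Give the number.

12

The MRCA of N and G is the node subtending ((N,K),(((((O,L),D),G),(M,(A,F))),(E,(B,I)))).
That clade contains 12 terminal taxa: A, B, D, E, F, G, I, K, L, M, N, O.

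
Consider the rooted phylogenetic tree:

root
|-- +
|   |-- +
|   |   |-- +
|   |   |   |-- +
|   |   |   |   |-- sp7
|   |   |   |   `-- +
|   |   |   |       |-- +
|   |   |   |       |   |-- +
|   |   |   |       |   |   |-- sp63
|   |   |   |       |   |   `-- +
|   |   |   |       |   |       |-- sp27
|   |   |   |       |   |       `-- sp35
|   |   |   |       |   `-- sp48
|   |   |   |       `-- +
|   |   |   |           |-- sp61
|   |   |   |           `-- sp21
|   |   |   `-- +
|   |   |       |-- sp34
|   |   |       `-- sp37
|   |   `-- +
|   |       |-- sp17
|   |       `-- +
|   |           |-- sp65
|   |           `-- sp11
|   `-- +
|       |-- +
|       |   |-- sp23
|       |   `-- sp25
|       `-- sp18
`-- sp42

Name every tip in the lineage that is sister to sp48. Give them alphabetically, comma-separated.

sp27, sp35, sp63

sp48 attaches to the tree at the node subtending ((sp63,(sp27,sp35)),sp48).
The other lineage descending from that same node — the sister group — is (sp63,(sp27,sp35)); its 3 tips in alphabetical order are the answer.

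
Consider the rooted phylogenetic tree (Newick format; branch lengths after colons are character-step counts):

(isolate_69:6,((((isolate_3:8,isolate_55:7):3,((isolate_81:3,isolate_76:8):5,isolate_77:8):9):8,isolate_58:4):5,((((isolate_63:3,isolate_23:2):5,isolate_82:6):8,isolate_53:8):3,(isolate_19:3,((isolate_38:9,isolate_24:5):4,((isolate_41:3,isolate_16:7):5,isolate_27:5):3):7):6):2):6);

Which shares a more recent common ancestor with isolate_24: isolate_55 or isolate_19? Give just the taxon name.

isolate_19

The MRCA of isolate_24 and isolate_19 subtends (isolate_19,((isolate_38,isolate_24),((isolate_41,isolate_16),isolate_27))) (6 taxa).
The MRCA of isolate_24 and isolate_55 subtends ((((isolate_3,isolate_55),((isolate_81,isolate_76),isolate_77)),isolate_58),((((isolate_63,isolate_23),isolate_82),isolate_53),(isolate_19,((isolate_38,isolate_24),((isolate_41,isolate_16),isolate_27))))) (16 taxa).
The first is nested inside the second, so isolate_24 shares a more recent common ancestor with isolate_19.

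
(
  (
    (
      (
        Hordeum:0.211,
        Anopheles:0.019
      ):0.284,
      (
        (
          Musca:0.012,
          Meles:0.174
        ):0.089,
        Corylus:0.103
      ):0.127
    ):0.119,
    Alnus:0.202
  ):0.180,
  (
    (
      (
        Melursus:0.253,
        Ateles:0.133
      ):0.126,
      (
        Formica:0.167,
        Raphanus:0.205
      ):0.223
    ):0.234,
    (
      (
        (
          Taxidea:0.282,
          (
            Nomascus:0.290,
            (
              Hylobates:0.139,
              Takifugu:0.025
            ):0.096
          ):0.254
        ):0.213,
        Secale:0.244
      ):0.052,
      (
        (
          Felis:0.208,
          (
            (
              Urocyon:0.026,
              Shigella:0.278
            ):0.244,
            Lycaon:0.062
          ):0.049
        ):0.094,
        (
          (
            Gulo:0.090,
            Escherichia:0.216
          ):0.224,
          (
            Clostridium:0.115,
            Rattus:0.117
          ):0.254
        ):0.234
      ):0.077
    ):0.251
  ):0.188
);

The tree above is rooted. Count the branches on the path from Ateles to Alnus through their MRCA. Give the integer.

The MRCA of Ateles and Alnus is the root of the tree.
From Ateles up to that node: 4 branches. From Alnus up to the same node: 2 branches. Total: 4 + 2 = 6.

6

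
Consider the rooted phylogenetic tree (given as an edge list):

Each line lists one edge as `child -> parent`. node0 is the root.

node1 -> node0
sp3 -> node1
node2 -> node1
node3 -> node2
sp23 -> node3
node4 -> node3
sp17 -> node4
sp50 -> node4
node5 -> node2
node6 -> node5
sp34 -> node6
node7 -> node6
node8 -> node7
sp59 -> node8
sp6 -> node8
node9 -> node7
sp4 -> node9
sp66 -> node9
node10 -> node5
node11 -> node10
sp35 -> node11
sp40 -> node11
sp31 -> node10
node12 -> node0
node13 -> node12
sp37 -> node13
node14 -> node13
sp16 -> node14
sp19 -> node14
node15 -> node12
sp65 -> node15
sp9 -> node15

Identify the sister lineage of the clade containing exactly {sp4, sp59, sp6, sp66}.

The clade containing exactly {sp4, sp59, sp6, sp66} attaches to the tree at the node subtending (sp34,((sp59,sp6),(sp4,sp66))).
The other lineage descending from that same node — the sister group — is the single tip sp34.

sp34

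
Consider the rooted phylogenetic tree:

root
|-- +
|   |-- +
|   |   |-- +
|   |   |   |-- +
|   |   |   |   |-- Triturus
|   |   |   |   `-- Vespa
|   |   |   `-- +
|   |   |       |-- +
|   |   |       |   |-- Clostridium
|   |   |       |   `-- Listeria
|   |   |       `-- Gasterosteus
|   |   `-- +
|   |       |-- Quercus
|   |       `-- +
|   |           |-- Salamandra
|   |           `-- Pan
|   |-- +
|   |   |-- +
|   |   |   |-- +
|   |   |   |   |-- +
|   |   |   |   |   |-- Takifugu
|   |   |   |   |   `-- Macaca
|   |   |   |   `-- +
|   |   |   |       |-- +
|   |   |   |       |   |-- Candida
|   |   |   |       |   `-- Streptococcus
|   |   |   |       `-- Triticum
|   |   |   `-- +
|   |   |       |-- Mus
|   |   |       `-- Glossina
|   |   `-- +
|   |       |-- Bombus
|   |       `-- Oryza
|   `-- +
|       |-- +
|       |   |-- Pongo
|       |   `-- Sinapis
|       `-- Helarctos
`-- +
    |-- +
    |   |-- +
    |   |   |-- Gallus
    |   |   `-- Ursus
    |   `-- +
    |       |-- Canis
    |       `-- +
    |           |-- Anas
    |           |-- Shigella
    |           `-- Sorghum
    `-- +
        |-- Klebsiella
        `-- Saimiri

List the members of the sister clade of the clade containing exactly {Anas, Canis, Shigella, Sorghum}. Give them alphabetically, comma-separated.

Gallus, Ursus

The clade containing exactly {Anas, Canis, Shigella, Sorghum} attaches to the tree at the node subtending ((Gallus,Ursus),(Canis,(Anas,Shigella,Sorghum))).
The other lineage descending from that same node — the sister group — is (Gallus,Ursus); its 2 tips in alphabetical order are the answer.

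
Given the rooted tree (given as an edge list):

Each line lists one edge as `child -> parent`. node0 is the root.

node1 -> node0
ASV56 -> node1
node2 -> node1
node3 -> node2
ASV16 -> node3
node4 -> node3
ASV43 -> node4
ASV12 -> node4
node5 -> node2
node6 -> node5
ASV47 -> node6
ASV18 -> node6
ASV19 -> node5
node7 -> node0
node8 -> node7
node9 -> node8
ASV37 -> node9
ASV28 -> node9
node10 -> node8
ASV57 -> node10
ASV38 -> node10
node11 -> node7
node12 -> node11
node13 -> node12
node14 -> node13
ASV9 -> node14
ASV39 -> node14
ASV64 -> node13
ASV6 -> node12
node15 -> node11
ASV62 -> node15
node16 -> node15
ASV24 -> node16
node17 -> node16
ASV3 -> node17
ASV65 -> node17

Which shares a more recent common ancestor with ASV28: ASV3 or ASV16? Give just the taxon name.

ASV3

The MRCA of ASV28 and ASV3 subtends (((ASV37,ASV28),(ASV57,ASV38)),((((ASV9,ASV39),ASV64),ASV6),(ASV62,(ASV24,(ASV3,ASV65))))) (12 taxa).
The MRCA of ASV28 and ASV16 is the root, subtending the entire tree (19 taxa).
The first is nested inside the second, so ASV28 shares a more recent common ancestor with ASV3.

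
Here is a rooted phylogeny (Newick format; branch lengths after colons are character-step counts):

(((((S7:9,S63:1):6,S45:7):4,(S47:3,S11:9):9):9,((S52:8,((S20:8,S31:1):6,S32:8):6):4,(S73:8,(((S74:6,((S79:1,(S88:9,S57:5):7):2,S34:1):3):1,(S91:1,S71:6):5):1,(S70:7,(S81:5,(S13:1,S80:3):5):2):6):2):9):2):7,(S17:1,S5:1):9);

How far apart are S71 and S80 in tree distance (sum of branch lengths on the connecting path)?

The path runs S71 → … → MRCA → … → S80; the MRCA is the node subtending (((S74,((S79,(S88,S57)),S34)),(S91,S71)),(S70,(S81,(S13,S80)))).
Branch lengths along that path: 6 + 5 + 1 + 6 + 2 + 5 + 3 = 28.

28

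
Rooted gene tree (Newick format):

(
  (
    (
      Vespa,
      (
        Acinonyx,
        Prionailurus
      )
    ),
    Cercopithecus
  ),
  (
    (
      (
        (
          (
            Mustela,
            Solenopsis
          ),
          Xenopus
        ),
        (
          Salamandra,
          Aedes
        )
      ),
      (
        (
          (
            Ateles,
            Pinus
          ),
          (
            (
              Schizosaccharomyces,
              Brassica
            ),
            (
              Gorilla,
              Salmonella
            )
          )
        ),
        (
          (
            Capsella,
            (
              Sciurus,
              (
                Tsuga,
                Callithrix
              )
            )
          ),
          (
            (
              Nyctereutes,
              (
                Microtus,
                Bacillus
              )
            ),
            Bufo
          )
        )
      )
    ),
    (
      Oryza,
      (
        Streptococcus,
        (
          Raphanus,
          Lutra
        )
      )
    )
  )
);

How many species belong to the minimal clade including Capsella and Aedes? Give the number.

19

The MRCA of Capsella and Aedes is the node subtending ((((Mustela,Solenopsis),Xenopus),(Salamandra,Aedes)),(((Ateles,Pinus),((Schizosaccharomyces,Brassica),(Gorilla,Salmonella))),((Capsella,(Sciurus,(Tsuga,Callithrix))),((Nyctereutes,(Microtus,Bacillus)),Bufo)))).
That clade contains 19 terminal taxa: Aedes, Ateles, Bacillus, Brassica, Bufo, Callithrix, Capsella, Gorilla, Microtus, Mustela, Nyctereutes, Pinus, Salamandra, Salmonella, Schizosaccharomyces, Sciurus, Solenopsis, Tsuga, Xenopus.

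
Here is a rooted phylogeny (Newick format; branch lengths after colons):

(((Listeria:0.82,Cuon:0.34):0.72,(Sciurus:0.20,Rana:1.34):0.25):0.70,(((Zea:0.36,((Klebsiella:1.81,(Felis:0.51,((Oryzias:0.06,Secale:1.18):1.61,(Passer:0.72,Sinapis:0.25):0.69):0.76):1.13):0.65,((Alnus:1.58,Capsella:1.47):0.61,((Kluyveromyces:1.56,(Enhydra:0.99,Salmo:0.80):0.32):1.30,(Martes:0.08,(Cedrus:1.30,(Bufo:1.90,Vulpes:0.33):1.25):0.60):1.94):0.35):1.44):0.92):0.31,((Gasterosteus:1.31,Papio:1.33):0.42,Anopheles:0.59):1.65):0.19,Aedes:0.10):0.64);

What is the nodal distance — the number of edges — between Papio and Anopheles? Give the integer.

The MRCA of Papio and Anopheles is the node subtending ((Gasterosteus,Papio),Anopheles).
From Papio up to that node: 2 branches. From Anopheles up to the same node: 1 branch. Total: 2 + 1 = 3.

3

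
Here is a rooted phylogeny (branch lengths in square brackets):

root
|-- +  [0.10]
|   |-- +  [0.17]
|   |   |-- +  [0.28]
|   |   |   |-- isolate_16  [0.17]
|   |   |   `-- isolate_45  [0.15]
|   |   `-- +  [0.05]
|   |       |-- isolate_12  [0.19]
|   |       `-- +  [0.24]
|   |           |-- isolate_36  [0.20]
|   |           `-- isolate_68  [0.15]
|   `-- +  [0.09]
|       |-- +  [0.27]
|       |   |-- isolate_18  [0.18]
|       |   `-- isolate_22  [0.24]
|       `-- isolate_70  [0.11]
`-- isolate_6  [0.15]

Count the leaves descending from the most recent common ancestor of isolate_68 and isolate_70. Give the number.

The MRCA of isolate_68 and isolate_70 is the node subtending (((isolate_16,isolate_45),(isolate_12,(isolate_36,isolate_68))),((isolate_18,isolate_22),isolate_70)).
That clade contains 8 terminal taxa: isolate_12, isolate_16, isolate_18, isolate_22, isolate_36, isolate_45, isolate_68, isolate_70.

8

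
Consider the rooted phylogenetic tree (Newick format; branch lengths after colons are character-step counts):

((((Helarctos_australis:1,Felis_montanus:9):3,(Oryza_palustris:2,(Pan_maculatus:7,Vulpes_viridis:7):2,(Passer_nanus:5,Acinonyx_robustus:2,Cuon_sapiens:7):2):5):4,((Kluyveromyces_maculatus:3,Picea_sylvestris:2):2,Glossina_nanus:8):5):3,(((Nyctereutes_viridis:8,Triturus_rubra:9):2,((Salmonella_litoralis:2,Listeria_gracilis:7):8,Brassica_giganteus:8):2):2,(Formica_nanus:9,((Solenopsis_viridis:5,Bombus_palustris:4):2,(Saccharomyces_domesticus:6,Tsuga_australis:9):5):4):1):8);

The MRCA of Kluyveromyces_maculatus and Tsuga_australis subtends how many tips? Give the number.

21

The MRCA of Kluyveromyces_maculatus and Tsuga_australis is the root, so the clade is the entire tree.
That clade contains 21 terminal taxa: Acinonyx_robustus, Bombus_palustris, Brassica_giganteus, Cuon_sapiens, Felis_montanus, Formica_nanus, Glossina_nanus, Helarctos_australis, Kluyveromyces_maculatus, Listeria_gracilis, Nyctereutes_viridis, Oryza_palustris, Pan_maculatus, Passer_nanus, Picea_sylvestris, Saccharomyces_domesticus, Salmonella_litoralis, Solenopsis_viridis, Triturus_rubra, Tsuga_australis, Vulpes_viridis.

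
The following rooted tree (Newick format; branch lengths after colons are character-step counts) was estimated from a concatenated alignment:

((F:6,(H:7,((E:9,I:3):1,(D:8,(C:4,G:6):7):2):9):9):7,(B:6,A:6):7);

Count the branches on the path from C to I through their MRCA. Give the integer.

The MRCA of C and I is the node subtending ((E,I),(D,(C,G))).
From C up to that node: 3 branches. From I up to the same node: 2 branches. Total: 3 + 2 = 5.

5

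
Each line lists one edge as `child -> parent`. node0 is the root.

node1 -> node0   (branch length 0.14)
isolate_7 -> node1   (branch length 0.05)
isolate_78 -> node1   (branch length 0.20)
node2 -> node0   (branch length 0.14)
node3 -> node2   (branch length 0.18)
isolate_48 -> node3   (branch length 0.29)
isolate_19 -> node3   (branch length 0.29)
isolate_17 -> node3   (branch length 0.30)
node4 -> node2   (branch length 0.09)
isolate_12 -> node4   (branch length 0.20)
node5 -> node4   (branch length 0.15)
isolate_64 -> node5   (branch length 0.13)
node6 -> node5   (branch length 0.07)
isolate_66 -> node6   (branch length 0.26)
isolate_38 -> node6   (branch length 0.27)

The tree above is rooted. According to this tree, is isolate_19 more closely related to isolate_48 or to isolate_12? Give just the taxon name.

isolate_48

The MRCA of isolate_19 and isolate_48 subtends (isolate_48,isolate_19,isolate_17) (3 taxa).
The MRCA of isolate_19 and isolate_12 subtends ((isolate_48,isolate_19,isolate_17),(isolate_12,(isolate_64,(isolate_66,isolate_38)))) (7 taxa).
The first is nested inside the second, so isolate_19 shares a more recent common ancestor with isolate_48.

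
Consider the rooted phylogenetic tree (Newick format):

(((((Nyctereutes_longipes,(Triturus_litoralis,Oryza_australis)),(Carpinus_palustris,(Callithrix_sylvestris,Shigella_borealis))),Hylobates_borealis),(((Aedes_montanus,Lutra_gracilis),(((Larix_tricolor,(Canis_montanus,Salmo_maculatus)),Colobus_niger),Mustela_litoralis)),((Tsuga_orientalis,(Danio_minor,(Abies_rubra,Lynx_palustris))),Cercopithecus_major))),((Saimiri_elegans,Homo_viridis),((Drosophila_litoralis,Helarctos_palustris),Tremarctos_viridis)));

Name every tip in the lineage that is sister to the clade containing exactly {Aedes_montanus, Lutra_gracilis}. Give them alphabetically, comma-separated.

The clade containing exactly {Aedes_montanus, Lutra_gracilis} attaches to the tree at the node subtending ((Aedes_montanus,Lutra_gracilis),(((Larix_tricolor,(Canis_montanus,Salmo_maculatus)),Colobus_niger),Mustela_litoralis)).
The other lineage descending from that same node — the sister group — is (((Larix_tricolor,(Canis_montanus,Salmo_maculatus)),Colobus_niger),Mustela_litoralis); its 5 tips in alphabetical order are the answer.

Canis_montanus, Colobus_niger, Larix_tricolor, Mustela_litoralis, Salmo_maculatus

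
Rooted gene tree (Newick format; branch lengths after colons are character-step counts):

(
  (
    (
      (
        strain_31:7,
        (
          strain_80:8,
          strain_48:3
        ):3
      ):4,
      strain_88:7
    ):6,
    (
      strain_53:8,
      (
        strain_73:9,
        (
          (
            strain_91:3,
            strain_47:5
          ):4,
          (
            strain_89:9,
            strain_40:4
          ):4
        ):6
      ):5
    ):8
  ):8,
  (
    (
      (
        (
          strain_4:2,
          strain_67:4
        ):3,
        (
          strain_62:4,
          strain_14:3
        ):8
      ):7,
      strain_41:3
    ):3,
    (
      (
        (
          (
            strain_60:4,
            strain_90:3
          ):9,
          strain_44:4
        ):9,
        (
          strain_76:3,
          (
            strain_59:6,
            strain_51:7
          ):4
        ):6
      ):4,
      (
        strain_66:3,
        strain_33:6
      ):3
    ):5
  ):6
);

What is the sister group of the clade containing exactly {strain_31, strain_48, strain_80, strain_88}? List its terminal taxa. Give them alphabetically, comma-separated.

The clade containing exactly {strain_31, strain_48, strain_80, strain_88} attaches to the tree at the node subtending (((strain_31,(strain_80,strain_48)),strain_88),(strain_53,(strain_73,((strain_91,strain_47),(strain_89,strain_40))))).
The other lineage descending from that same node — the sister group — is (strain_53,(strain_73,((strain_91,strain_47),(strain_89,strain_40)))); its 6 tips in alphabetical order are the answer.

strain_40, strain_47, strain_53, strain_73, strain_89, strain_91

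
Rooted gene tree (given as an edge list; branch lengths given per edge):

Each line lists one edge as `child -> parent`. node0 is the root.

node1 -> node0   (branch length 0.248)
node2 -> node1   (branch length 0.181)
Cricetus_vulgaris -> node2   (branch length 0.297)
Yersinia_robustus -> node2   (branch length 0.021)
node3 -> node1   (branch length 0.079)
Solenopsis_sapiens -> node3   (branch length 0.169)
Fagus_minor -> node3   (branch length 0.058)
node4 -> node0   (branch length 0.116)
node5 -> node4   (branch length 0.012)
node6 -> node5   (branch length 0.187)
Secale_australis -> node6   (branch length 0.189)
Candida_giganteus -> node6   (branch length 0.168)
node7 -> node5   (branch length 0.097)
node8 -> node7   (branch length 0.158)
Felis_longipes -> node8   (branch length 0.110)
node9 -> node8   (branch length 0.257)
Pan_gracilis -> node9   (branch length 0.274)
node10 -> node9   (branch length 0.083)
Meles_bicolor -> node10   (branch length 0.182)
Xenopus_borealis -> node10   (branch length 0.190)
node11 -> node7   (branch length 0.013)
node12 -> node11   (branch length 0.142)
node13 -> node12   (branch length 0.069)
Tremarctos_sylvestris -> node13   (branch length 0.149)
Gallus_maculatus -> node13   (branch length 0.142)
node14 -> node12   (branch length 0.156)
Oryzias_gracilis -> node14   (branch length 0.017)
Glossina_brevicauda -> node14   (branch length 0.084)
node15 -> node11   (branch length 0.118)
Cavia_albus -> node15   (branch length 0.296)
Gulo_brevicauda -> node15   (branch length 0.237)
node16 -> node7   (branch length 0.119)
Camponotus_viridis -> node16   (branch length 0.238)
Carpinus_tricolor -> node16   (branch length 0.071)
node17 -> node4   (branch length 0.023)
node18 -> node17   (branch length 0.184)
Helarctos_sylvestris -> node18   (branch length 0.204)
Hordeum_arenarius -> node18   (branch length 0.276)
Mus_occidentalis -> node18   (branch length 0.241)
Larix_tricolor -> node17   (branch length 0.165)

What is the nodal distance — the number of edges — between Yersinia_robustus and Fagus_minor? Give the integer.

4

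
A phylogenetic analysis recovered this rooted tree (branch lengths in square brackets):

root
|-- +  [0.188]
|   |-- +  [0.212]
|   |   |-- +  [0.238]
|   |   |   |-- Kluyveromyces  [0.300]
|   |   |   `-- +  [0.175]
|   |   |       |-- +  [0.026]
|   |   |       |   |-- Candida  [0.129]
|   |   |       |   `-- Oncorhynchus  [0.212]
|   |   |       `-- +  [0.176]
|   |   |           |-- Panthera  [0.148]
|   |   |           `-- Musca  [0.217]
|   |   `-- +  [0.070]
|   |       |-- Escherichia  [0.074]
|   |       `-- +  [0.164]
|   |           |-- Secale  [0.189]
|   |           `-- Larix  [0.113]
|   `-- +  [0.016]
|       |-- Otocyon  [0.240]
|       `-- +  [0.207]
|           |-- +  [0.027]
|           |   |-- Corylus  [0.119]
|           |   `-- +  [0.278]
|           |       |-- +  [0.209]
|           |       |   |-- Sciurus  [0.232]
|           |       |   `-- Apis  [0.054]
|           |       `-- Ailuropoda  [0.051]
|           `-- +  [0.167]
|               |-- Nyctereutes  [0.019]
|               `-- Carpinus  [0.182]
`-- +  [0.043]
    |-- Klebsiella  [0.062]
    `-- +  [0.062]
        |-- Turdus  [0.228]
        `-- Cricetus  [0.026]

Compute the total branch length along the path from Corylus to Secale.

The path runs Corylus → … → MRCA → … → Secale; the MRCA is the node subtending (((Kluyveromyces,((Candida,Oncorhynchus),(Panthera,Musca))),(Escherichia,(Secale,Larix))),(Otocyon,((Corylus,((Sciurus,Apis),Ailuropoda)),(Nyctereutes,Carpinus)))).
Branch lengths along that path: 0.119 + 0.027 + 0.207 + 0.016 + 0.212 + 0.070 + 0.164 + 0.189 = 1.004.

1.004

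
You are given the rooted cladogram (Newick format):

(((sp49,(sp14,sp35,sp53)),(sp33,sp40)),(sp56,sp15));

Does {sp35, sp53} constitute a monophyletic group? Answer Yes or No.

The MRCA of the listed taxa subtends (sp14,sp35,sp53).
That clade also contains sp14, which is not in the proposed group, so the group is not monophyletic.

No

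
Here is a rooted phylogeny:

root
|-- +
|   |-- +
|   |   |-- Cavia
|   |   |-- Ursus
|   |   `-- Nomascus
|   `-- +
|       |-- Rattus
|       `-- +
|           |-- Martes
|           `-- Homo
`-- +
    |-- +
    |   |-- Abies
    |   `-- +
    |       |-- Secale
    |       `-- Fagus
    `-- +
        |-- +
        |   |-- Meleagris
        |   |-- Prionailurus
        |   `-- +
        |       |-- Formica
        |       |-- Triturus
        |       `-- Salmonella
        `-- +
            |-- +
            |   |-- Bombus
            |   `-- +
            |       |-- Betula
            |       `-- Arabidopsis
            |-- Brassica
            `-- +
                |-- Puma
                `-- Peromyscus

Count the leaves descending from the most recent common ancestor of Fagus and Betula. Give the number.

The MRCA of Fagus and Betula is the node subtending ((Abies,(Secale,Fagus)),((Meleagris,Prionailurus,(Formica,Triturus,Salmonella)),((Bombus,(Betula,Arabidopsis)),Brassica,(Puma,Peromyscus)))).
That clade contains 14 terminal taxa: Abies, Arabidopsis, Betula, Bombus, Brassica, Fagus, Formica, Meleagris, Peromyscus, Prionailurus, Puma, Salmonella, Secale, Triturus.

14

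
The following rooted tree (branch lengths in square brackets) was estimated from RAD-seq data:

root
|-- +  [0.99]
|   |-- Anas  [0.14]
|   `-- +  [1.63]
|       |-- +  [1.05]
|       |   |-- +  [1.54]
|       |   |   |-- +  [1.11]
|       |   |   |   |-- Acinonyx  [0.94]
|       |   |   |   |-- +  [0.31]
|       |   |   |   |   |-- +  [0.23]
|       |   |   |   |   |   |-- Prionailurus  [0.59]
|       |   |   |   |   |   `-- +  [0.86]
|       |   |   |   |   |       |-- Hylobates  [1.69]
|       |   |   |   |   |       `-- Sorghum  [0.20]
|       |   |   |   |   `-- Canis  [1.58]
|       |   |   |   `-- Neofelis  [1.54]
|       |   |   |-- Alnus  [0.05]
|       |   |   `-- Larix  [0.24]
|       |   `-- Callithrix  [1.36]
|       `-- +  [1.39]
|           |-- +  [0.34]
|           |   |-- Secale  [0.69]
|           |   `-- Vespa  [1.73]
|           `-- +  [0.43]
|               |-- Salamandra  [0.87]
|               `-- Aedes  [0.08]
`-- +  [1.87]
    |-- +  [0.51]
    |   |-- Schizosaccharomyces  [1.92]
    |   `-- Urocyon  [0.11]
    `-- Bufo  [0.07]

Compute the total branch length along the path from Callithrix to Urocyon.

7.52

The path runs Callithrix → … → MRCA → … → Urocyon; the MRCA is the root of the tree.
Branch lengths along that path: 1.36 + 1.05 + 1.63 + 0.99 + 1.87 + 0.51 + 0.11 = 7.52.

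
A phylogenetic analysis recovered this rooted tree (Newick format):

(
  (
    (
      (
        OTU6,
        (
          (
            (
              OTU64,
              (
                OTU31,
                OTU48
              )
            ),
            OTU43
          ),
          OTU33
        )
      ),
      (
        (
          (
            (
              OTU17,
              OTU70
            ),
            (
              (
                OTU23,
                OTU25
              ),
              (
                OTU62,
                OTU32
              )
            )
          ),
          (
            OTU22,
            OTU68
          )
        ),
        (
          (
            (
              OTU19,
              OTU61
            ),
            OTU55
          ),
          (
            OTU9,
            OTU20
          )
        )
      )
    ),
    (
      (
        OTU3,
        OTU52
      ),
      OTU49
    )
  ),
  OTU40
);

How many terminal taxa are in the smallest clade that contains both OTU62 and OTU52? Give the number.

22

The MRCA of OTU62 and OTU52 is the node subtending (((OTU6,(((OTU64,(OTU31,OTU48)),OTU43),OTU33)),((((OTU17,OTU70),((OTU23,OTU25),(OTU62,OTU32))),(OTU22,OTU68)),(((OTU19,OTU61),OTU55),(OTU9,OTU20)))),((OTU3,OTU52),OTU49)).
That clade contains 22 terminal taxa: OTU17, OTU19, OTU20, OTU22, OTU23, OTU25, OTU3, OTU31, OTU32, OTU33, OTU43, OTU48, OTU49, OTU52, OTU55, OTU6, OTU61, OTU62, OTU64, OTU68, OTU70, OTU9.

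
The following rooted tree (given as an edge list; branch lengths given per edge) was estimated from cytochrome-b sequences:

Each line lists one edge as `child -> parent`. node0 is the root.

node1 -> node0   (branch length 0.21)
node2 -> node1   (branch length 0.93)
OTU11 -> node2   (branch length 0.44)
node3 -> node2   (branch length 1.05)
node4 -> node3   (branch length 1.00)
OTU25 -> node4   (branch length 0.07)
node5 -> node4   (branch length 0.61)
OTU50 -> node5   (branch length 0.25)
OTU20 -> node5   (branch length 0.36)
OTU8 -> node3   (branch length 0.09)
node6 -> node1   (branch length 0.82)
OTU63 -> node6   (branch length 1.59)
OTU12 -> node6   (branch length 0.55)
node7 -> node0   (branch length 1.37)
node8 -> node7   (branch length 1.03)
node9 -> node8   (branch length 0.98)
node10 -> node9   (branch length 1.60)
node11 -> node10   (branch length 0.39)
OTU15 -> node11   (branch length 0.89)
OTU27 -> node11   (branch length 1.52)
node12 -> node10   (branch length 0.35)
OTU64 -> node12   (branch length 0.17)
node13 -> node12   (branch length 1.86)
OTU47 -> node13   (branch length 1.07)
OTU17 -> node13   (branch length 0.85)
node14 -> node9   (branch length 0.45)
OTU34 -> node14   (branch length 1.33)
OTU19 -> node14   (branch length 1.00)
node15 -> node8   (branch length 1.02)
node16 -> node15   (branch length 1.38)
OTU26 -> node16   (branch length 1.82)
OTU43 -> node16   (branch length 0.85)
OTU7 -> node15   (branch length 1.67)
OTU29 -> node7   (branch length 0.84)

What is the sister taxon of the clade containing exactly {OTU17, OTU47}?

OTU64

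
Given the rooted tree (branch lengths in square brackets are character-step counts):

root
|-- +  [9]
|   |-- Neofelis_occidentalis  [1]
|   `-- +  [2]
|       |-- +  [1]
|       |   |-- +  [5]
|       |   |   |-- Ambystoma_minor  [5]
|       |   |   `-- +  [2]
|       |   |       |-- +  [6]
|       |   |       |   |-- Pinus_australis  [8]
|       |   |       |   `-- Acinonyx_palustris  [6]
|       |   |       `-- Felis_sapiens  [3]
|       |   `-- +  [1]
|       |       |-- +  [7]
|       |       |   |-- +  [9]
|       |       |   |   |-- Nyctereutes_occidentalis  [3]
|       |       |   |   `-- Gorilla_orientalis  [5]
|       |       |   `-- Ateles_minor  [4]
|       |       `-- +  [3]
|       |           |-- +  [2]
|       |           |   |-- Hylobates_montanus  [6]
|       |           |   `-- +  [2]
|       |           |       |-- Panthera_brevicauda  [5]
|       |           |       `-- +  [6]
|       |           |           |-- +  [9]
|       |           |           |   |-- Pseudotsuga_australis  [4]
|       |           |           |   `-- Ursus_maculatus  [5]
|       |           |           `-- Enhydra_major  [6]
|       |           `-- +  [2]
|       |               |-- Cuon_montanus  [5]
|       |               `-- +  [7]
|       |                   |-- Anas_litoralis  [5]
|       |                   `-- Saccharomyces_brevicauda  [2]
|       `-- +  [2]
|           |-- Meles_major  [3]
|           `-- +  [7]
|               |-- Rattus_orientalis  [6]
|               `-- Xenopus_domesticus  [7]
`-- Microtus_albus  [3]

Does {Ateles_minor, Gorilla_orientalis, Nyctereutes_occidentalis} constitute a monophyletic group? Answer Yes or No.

Yes

The most recent common ancestor of these taxa subtends ((Nyctereutes_occidentalis,Gorilla_orientalis),Ateles_minor).
That clade has exactly 3 tips — every listed taxon and nothing else — so the group is monophyletic.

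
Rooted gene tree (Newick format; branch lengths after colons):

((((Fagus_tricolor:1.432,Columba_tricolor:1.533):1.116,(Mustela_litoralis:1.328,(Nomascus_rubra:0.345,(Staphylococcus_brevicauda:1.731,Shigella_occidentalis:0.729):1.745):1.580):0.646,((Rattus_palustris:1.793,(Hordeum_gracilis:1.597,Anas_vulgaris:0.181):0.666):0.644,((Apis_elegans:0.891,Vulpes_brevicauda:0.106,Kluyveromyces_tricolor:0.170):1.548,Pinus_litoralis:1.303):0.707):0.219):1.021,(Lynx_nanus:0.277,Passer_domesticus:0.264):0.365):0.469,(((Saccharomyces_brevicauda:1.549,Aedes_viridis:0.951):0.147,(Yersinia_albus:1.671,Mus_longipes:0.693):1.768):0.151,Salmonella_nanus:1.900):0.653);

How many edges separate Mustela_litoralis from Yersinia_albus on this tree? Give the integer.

The MRCA of Mustela_litoralis and Yersinia_albus is the root of the tree.
From Mustela_litoralis up to that node: 4 branches. From Yersinia_albus up to the same node: 4 branches. Total: 4 + 4 = 8.

8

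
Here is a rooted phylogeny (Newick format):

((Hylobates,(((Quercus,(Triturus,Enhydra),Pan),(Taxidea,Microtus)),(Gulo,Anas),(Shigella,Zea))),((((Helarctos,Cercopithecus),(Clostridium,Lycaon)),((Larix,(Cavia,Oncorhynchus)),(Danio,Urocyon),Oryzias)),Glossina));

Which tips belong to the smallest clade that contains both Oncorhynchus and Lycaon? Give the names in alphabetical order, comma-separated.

Cavia, Cercopithecus, Clostridium, Danio, Helarctos, Larix, Lycaon, Oncorhynchus, Oryzias, Urocyon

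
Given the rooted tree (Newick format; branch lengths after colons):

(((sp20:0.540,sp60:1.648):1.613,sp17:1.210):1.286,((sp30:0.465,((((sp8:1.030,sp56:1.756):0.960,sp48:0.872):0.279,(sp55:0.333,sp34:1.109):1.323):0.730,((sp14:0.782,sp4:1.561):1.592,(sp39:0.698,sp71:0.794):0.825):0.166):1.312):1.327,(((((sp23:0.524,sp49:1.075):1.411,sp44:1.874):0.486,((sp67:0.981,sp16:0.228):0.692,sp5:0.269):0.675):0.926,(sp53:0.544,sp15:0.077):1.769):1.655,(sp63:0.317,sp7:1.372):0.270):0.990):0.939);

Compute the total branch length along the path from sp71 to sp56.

5.510

The path runs sp71 → … → MRCA → … → sp56; the MRCA is the node subtending ((((sp8,sp56),sp48),(sp55,sp34)),((sp14,sp4),(sp39,sp71))).
Branch lengths along that path: 0.794 + 0.825 + 0.166 + 0.730 + 0.279 + 0.960 + 1.756 = 5.510.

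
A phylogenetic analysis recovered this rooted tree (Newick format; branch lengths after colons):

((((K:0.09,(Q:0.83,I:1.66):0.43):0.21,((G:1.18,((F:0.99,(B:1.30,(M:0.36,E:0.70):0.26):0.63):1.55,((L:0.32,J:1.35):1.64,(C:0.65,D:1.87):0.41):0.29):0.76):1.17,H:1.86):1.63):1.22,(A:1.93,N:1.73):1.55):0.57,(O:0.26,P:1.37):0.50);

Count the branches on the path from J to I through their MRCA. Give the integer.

9

The MRCA of J and I is the node subtending ((K,(Q,I)),((G,((F,(B,(M,E))),((L,J),(C,D)))),H)).
From J up to that node: 6 branches. From I up to the same node: 3 branches. Total: 6 + 3 = 9.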